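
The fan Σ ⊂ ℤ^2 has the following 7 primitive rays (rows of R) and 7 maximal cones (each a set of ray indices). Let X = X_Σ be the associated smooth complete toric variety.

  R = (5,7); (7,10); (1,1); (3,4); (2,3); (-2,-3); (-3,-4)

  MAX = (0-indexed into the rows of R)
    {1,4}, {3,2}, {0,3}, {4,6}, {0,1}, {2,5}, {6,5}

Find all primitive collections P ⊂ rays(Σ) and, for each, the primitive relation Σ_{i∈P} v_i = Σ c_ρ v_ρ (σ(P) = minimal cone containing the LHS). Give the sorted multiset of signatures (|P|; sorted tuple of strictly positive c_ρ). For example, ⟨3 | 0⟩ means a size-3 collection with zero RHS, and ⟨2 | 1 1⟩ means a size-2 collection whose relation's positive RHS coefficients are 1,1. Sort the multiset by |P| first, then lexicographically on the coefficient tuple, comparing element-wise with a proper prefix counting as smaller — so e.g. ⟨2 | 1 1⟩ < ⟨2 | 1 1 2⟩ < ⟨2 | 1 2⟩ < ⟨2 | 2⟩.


Primitive collections (14):

  • {3,6}:  v_{3} + v_{6} = 0  →  sig = ⟨2 | 0⟩
  • {4,5}:  v_{4} + v_{5} = 0  →  sig = ⟨2 | 0⟩
  • {0,4}:  v_{0} + v_{4} = v_{1}  →  sig = ⟨2 | 1⟩
  • {0,5}:  v_{0} + v_{5} = v_{3}  →  sig = ⟨2 | 1⟩
  • {0,6}:  v_{0} + v_{6} = v_{4}  →  sig = ⟨2 | 1⟩
  • {1,5}:  v_{1} + v_{5} = v_{0}  →  sig = ⟨2 | 1⟩
  • {2,4}:  v_{2} + v_{4} = v_{3}  →  sig = ⟨2 | 1⟩
  • {2,6}:  v_{2} + v_{6} = v_{5}  →  sig = ⟨2 | 1⟩
  • {3,4}:  v_{3} + v_{4} = v_{0}  →  sig = ⟨2 | 1⟩
  • {3,5}:  v_{3} + v_{5} = v_{2}  →  sig = ⟨2 | 1⟩
  • {1,2}:  v_{1} + v_{2} = v_{0} + v_{3}  →  sig = ⟨2 | 1 1⟩
  • {0,2}:  v_{0} + v_{2} = 2·v_{3}  →  sig = ⟨2 | 2⟩
  • {1,3}:  v_{1} + v_{3} = 2·v_{0}  →  sig = ⟨2 | 2⟩
  • {1,6}:  v_{1} + v_{6} = 2·v_{4}  →  sig = ⟨2 | 2⟩

Sorted signature multiset PRS(X):
    ⟨2 | 0⟩
    ⟨2 | 0⟩
    ⟨2 | 1⟩
    ⟨2 | 1⟩
    ⟨2 | 1⟩
    ⟨2 | 1⟩
    ⟨2 | 1⟩
    ⟨2 | 1⟩
    ⟨2 | 1⟩
    ⟨2 | 1⟩
    ⟨2 | 1 1⟩
    ⟨2 | 2⟩
    ⟨2 | 2⟩
    ⟨2 | 2⟩


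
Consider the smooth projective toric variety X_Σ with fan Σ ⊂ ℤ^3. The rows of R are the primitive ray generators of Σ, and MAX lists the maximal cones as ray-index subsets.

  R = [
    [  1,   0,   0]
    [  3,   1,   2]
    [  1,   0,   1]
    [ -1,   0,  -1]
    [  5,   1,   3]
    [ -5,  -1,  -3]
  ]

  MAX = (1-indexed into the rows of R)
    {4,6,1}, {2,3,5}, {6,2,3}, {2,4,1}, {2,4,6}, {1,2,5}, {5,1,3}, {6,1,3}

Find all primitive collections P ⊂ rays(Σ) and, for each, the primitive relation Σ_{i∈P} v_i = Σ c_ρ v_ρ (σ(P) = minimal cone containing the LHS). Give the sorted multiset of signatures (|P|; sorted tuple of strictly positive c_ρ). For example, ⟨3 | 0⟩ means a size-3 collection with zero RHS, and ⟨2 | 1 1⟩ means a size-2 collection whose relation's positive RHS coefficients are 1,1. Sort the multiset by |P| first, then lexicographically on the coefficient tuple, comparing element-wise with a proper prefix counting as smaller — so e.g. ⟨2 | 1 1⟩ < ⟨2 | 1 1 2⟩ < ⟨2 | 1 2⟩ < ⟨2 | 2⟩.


Δ(Σ) — 6 vertices, 5 min non-faces:

  {3,4}:  v_{3} + v_{4} = 0  →  sig = ⟨2 | 0⟩
  {5,6}:  v_{5} + v_{6} = 0  →  sig = ⟨2 | 0⟩
  {4,5}:  v_{4} + v_{5} = v_{1} + v_{2}  →  sig = ⟨2 | 1 1⟩
  {1,2,3}:  v_{1} + v_{2} + v_{3} = v_{5}  →  sig = ⟨3 | 1⟩
  {1,2,6}:  v_{1} + v_{2} + v_{6} = v_{4}  →  sig = ⟨3 | 1⟩

Hence PRS(X_Σ) =
    |P|=2: 3 collections, coeffs (), (), (1,1)
    |P|=3: 2 collections, coeffs (1), (1)


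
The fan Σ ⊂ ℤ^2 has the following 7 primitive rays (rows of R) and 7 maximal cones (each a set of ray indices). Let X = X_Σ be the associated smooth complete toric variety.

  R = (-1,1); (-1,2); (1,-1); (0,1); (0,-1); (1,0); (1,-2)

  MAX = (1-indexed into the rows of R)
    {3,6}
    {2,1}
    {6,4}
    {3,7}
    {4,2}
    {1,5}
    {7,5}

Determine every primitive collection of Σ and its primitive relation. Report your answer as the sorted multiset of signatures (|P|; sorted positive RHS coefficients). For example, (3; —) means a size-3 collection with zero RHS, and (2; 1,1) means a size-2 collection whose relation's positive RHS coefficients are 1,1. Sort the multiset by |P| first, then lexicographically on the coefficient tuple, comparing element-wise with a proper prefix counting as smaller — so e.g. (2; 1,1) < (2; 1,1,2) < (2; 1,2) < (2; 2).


Minimal non-faces — 14 found among 7 rays, 7 max cones:

  P = {1,3}:  v_{1} + v_{3} = 0 ; sig = (2; —)
  P = {2,7}:  v_{2} + v_{7} = 0 ; sig = (2; —)
  P = {4,5}:  v_{4} + v_{5} = 0 ; sig = (2; —)
  P = {1,4}:  v_{1} + v_{4} = v_{2} ; sig = (2; 1)
  P = {1,6}:  v_{1} + v_{6} = v_{4} ; sig = (2; 1)
  P = {1,7}:  v_{1} + v_{7} = v_{5} ; sig = (2; 1)
  P = {2,3}:  v_{2} + v_{3} = v_{4} ; sig = (2; 1)
  P = {2,5}:  v_{2} + v_{5} = v_{1} ; sig = (2; 1)
  P = {3,4}:  v_{3} + v_{4} = v_{6} ; sig = (2; 1)
  P = {3,5}:  v_{3} + v_{5} = v_{7} ; sig = (2; 1)
  P = {4,7}:  v_{4} + v_{7} = v_{3} ; sig = (2; 1)
  P = {5,6}:  v_{5} + v_{6} = v_{3} ; sig = (2; 1)
  P = {2,6}:  v_{2} + v_{6} = 2·v_{4} ; sig = (2; 2)
  P = {6,7}:  v_{6} + v_{7} = 2·v_{3} ; sig = (2; 2)

so the primitive-relation signature multiset is
    |P|=2: 14 collections, coeffs (), (), (), (1), (1), (1), (1), (1), (1), (1), (1), (1), (2), (2)


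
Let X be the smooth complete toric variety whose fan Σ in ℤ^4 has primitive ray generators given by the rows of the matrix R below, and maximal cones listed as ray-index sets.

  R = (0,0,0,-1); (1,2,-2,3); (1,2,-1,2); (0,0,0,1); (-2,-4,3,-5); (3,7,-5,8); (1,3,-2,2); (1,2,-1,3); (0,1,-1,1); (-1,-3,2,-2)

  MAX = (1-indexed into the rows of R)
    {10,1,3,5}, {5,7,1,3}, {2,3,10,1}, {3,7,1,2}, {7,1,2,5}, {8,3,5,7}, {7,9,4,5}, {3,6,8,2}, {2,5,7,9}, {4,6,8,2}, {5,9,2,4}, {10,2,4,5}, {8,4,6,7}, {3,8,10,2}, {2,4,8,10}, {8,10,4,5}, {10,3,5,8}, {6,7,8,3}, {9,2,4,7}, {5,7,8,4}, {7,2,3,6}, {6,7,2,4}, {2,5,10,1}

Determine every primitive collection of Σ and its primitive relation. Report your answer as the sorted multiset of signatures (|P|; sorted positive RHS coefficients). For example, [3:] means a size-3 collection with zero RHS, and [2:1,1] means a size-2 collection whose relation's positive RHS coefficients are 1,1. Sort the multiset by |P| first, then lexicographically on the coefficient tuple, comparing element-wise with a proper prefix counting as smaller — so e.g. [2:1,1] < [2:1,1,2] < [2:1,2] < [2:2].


16 collections generate NE(X_Σ); each relation:

  P = {1,4}:  v_{1} + v_{4} = 0 — sig = [2:]
  P = {7,10}:  v_{7} + v_{10} = 0 — sig = [2:]
  P = {1,8}:  v_{1} + v_{8} = v_{3} — sig = [2:1]
  P = {3,4}:  v_{3} + v_{4} = v_{8} — sig = [2:1]
  P = {3,9}:  v_{3} + v_{9} = v_{4} + v_{7} — sig = [2:1,1]
  P = {5,6}:  v_{5} + v_{6} = v_{4} + v_{7} — sig = [2:1,1]
  P = {6,10}:  v_{6} + v_{10} = v_{2} + v_{8} — sig = [2:1,1]
  P = {1,6}:  v_{1} + v_{6} = v_{2} + v_{3} + v_{7} — sig = [2:1,1,1]
  P = {1,9}:  v_{1} + v_{9} = v_{2} + v_{5} + v_{7} — sig = [2:1,1,1]
  P = {9,10}:  v_{9} + v_{10} = v_{2} + v_{4} + v_{5} — sig = [2:1,1,1]
  P = {8,9}:  v_{8} + v_{9} = 2·v_{4} + v_{7} — sig = [2:1,2]
  P = {6,9}:  v_{6} + v_{9} = v_{2} + 2·v_{4} + 2·v_{7} — sig = [2:1,2,2]
  P = {2,3,5}:  v_{2} + v_{3} + v_{5} = 0 — sig = [3:]
  P = {2,5,8}:  v_{2} + v_{5} + v_{8} = v_{4} — sig = [3:1]
  P = {2,7,8}:  v_{2} + v_{7} + v_{8} = v_{6} — sig = [3:1]
  P = {2,4,5,7}:  v_{2} + v_{4} + v_{5} + v_{7} = v_{9} — sig = [4:1]

Hence PRS(X_Σ) =
    [2:]
    [2:]
    [2:1]
    [2:1]
    [2:1,1]
    [2:1,1]
    [2:1,1]
    [2:1,1,1]
    [2:1,1,1]
    [2:1,1,1]
    [2:1,2]
    [2:1,2,2]
    [3:]
    [3:1]
    [3:1]
    [4:1]


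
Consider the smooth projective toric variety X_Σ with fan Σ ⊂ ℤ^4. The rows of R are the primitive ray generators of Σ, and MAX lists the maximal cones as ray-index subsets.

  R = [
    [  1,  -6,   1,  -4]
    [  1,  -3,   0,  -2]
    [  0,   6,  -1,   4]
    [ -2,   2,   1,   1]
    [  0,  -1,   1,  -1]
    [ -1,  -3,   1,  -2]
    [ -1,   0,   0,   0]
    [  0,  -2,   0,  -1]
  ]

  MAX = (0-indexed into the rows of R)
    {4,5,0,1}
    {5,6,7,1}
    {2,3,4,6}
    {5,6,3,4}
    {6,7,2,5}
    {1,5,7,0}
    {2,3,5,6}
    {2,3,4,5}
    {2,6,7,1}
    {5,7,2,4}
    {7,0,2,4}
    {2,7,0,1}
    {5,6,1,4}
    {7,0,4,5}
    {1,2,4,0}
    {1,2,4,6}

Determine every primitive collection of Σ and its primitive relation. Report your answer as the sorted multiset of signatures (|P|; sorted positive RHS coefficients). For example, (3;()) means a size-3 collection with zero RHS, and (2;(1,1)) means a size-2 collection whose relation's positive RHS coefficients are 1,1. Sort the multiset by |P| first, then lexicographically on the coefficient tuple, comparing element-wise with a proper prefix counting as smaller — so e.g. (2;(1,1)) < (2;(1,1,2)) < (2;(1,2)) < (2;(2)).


Primitive collections (9):

  P = {0,3}:  v_{0} + v_{3} = v_{4} + v_{5}  ⟹  sig = (2;(1,1))
  P = {0,6}:  v_{0} + v_{6} = v_{1} + v_{5}  ⟹  sig = (2;(1,1))
  P = {1,3}:  v_{1} + v_{3} = v_{4} + v_{6}  ⟹  sig = (2;(1,1))
  P = {3,7}:  v_{3} + v_{7} = v_{2} + 2·v_{5}  ⟹  sig = (2;(1,2))
  P = {1,2,5}:  v_{1} + v_{2} + v_{5} = 0  ⟹  sig = (3;())
  P = {1,4,7}:  v_{1} + v_{4} + v_{7} = v_{0}  ⟹  sig = (3;(1))
  P = {4,6,7}:  v_{4} + v_{6} + v_{7} = v_{5}  ⟹  sig = (3;(1))
  P = {0,2,5}:  v_{0} + v_{2} + v_{5} = v_{4} + v_{7}  ⟹  sig = (3;(1,1))
  P = {2,4,5,6}:  v_{2} + v_{4} + v_{5} + v_{6} = v_{3}  ⟹  sig = (4;(1))

Signatures (|P|; sorted positive RHS coefficients), sorted:
    (2;(1,1))
    (2;(1,1))
    (2;(1,1))
    (2;(1,2))
    (3;())
    (3;(1))
    (3;(1))
    (3;(1,1))
    (4;(1))


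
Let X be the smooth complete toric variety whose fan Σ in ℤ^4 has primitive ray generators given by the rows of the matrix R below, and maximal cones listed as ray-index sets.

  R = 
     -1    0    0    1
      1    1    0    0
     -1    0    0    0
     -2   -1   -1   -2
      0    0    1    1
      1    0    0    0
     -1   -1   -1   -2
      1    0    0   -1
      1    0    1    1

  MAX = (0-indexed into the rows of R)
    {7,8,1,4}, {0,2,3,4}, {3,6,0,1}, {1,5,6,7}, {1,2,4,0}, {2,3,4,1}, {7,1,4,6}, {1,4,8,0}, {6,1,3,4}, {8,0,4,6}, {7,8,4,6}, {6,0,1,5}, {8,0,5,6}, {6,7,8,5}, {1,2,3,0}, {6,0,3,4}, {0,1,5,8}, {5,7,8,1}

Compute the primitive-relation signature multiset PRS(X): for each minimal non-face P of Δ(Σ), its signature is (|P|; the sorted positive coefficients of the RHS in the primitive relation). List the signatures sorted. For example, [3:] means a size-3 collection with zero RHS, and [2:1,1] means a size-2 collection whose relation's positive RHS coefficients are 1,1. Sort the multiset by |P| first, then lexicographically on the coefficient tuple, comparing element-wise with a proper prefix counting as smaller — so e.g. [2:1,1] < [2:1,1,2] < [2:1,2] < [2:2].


Primitive collections (12):

  {0,7}:  v_{0} + v_{7} = 0  →  sig = [2:]
  {2,5}:  v_{2} + v_{5} = 0  →  sig = [2:]
  {2,6}:  v_{2} + v_{6} = v_{3}  →  sig = [2:1]
  {2,8}:  v_{2} + v_{8} = v_{4}  →  sig = [2:1]
  {3,5}:  v_{3} + v_{5} = v_{6}  →  sig = [2:1]
  {4,5}:  v_{4} + v_{5} = v_{8}  →  sig = [2:1]
  {3,8}:  v_{3} + v_{8} = v_{4} + v_{6}  →  sig = [2:1,1]
  {2,7}:  v_{2} + v_{7} = v_{1} + v_{4} + v_{6}  →  sig = [2:1,1,1]
  {3,7}:  v_{3} + v_{7} = v_{1} + v_{4} + 2·v_{6}  →  sig = [2:1,1,2]
  {1,6,8}:  v_{1} + v_{6} + v_{8} = v_{7}  →  sig = [3:1]
  {0,1,4,6}:  v_{0} + v_{1} + v_{4} + v_{6} = v_{2}  →  sig = [4:1]
  {0,1,3,4}:  v_{0} + v_{1} + v_{3} + v_{4} = 2·v_{2}  →  sig = [4:2]

Sorted signature multiset PRS(X):
{ [2:] ×2,  [2:1] ×4,  [2:1,1],  [2:1,1,1],  [2:1,1,2],  [3:1],  [4:1],  [4:2] }


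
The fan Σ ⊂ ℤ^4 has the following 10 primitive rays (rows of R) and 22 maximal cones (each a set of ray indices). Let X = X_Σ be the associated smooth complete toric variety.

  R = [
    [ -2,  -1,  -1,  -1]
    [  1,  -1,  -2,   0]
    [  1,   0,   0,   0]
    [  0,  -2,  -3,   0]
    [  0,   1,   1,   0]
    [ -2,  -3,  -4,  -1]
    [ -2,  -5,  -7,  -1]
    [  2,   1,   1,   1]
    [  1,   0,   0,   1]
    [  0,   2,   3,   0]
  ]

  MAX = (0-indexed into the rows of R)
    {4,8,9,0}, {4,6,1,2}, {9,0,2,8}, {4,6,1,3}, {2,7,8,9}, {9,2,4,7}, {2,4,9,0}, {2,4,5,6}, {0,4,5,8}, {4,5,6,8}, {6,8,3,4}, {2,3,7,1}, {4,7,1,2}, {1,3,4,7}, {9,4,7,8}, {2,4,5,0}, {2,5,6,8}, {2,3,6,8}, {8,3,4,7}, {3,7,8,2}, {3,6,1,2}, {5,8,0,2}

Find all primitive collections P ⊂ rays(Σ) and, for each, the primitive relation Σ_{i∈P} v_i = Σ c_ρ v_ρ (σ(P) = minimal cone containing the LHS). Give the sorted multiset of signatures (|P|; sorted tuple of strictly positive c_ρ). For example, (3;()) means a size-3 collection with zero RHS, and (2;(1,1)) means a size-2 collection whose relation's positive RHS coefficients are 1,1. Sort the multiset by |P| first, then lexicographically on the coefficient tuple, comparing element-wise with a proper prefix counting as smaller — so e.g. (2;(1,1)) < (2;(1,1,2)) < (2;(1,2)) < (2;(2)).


Primitive collections (15):

  {0,7}:  v_{0} + v_{7} = 0  so sig = (2;())
  {3,9}:  v_{3} + v_{9} = 0  so sig = (2;())
  {0,3}:  v_{0} + v_{3} = v_{5}  so sig = (2;(1))
  {3,5}:  v_{3} + v_{5} = v_{6}  so sig = (2;(1))
  {5,7}:  v_{5} + v_{7} = v_{3}  so sig = (2;(1))
  {5,9}:  v_{5} + v_{9} = v_{0}  so sig = (2;(1))
  {6,9}:  v_{6} + v_{9} = v_{5}  so sig = (2;(1))
  {1,8}:  v_{1} + v_{8} = v_{3} + v_{7}  so sig = (2;(1,1))
  {1,9}:  v_{1} + v_{9} = v_{2} + v_{4}  so sig = (2;(1,1))
  {0,1}:  v_{0} + v_{1} = v_{2} + v_{4} + v_{5}  so sig = (2;(1,1,1))
  {1,5}:  v_{1} + v_{5} = v_{2} + v_{4} + v_{6}  so sig = (2;(1,1,1))
  {0,6}:  v_{0} + v_{6} = 2·v_{5}  so sig = (2;(2))
  {6,7}:  v_{6} + v_{7} = 2·v_{3}  so sig = (2;(2))
  {2,3,4}:  v_{2} + v_{3} + v_{4} = v_{1}  so sig = (3;(1))
  {2,4,8}:  v_{2} + v_{4} + v_{8} = v_{7}  so sig = (3;(1))

Signatures (|P|; sorted positive RHS coefficients), sorted:
    |P|=2: 13 collections, coeffs (), (), (1), (1), (1), (1), (1), (1,1), (1,1), (1,1,1), (1,1,1), (2), (2)
    |P|=3: 2 collections, coeffs (1), (1)


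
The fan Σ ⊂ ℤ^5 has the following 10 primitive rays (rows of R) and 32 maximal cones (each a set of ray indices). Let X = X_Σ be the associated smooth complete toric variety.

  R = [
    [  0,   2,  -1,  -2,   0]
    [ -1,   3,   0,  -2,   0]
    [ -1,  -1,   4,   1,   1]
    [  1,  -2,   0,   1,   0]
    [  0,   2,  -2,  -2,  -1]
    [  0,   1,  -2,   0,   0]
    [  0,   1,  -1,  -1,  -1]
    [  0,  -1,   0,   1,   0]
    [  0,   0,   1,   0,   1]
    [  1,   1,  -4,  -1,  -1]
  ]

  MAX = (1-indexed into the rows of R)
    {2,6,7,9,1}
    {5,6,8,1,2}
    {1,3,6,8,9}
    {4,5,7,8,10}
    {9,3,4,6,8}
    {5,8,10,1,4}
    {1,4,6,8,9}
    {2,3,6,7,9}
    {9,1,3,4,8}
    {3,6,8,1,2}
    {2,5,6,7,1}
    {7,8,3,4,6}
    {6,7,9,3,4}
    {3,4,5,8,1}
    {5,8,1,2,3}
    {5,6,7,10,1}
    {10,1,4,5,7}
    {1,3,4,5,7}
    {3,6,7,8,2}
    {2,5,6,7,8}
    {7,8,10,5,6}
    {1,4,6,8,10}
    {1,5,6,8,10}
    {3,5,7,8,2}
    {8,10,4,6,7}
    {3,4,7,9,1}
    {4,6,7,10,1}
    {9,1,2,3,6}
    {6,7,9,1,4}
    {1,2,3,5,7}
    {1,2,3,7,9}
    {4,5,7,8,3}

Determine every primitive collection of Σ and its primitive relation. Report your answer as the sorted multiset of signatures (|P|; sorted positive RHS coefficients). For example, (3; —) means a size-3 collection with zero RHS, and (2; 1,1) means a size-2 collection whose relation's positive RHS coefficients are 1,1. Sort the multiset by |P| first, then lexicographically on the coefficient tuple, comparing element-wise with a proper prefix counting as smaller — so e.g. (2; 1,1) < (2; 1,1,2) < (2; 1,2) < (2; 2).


Minimal non-faces — 12 found among 10 rays, 32 max cones:

  {3,10}:  v_{3} + v_{10} = 0 ; sig = (2; —)
  {5,9}:  v_{5} + v_{9} = v_{1} ; sig = (2; 1)
  {2,4}:  v_{2} + v_{4} = v_{7} + v_{9} ; sig = (2; 1,1)
  {2,10}:  v_{2} + v_{10} = v_{1} + v_{6} + v_{7} ; sig = (2; 1,1,1)
  {9,10}:  v_{9} + v_{10} = v_{1} + v_{4} + v_{6} ; sig = (2; 1,1,1)
  {7,8,9}:  v_{7} + v_{8} + v_{9} = 0 ; sig = (3; —)
  {1,7,8}:  v_{1} + v_{7} + v_{8} = v_{5} ; sig = (3; 1)
  {4,5,6}:  v_{4} + v_{5} + v_{6} = v_{10} ; sig = (3; 1)
  {3,5,6}:  v_{3} + v_{5} + v_{6} = v_{2} + v_{8} ; sig = (3; 1,1)
  {2,8,9}:  v_{2} + v_{8} + v_{9} = v_{1} + v_{3} + v_{6} ; sig = (3; 1,1,1)
  {1,3,4,6}:  v_{1} + v_{3} + v_{4} + v_{6} = v_{9} ; sig = (4; 1)
  {1,3,6,7}:  v_{1} + v_{3} + v_{6} + v_{7} = v_{2} ; sig = (4; 1)

Signatures (|P|; sorted positive RHS coefficients), sorted:
[(2; —), (2; 1), (2; 1,1), (2; 1,1,1), (2; 1,1,1), (3; —), (3; 1), (3; 1), (3; 1,1), (3; 1,1,1), (4; 1), (4; 1)]


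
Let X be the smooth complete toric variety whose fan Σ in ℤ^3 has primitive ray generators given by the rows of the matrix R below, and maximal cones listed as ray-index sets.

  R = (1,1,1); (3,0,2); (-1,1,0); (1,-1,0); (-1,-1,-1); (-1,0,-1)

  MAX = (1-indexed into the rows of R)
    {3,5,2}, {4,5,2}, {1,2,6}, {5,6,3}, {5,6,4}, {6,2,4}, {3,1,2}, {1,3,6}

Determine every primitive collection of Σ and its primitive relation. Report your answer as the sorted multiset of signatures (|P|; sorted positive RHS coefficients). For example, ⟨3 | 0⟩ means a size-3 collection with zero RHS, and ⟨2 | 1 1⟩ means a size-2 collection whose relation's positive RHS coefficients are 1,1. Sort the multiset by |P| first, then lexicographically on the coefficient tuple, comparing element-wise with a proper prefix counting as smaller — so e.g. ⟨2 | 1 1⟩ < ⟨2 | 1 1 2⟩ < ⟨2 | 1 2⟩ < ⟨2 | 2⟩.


Δ(Σ) — 6 vertices, 5 min non-faces:

  • {1,5}:  v_{1} + v_{5} = 0  →  sig = ⟨2 | 0⟩
  • {3,4}:  v_{3} + v_{4} = 0  →  sig = ⟨2 | 0⟩
  • {1,4}:  v_{1} + v_{4} = v_{2} + v_{6}  →  sig = ⟨2 | 1 1⟩
  • {2,3,6}:  v_{2} + v_{3} + v_{6} = v_{1}  →  sig = ⟨3 | 1⟩
  • {2,5,6}:  v_{2} + v_{5} + v_{6} = v_{4}  →  sig = ⟨3 | 1⟩

so the primitive-relation signature multiset is
[⟨2 | 0⟩, ⟨2 | 0⟩, ⟨2 | 1 1⟩, ⟨3 | 1⟩, ⟨3 | 1⟩]


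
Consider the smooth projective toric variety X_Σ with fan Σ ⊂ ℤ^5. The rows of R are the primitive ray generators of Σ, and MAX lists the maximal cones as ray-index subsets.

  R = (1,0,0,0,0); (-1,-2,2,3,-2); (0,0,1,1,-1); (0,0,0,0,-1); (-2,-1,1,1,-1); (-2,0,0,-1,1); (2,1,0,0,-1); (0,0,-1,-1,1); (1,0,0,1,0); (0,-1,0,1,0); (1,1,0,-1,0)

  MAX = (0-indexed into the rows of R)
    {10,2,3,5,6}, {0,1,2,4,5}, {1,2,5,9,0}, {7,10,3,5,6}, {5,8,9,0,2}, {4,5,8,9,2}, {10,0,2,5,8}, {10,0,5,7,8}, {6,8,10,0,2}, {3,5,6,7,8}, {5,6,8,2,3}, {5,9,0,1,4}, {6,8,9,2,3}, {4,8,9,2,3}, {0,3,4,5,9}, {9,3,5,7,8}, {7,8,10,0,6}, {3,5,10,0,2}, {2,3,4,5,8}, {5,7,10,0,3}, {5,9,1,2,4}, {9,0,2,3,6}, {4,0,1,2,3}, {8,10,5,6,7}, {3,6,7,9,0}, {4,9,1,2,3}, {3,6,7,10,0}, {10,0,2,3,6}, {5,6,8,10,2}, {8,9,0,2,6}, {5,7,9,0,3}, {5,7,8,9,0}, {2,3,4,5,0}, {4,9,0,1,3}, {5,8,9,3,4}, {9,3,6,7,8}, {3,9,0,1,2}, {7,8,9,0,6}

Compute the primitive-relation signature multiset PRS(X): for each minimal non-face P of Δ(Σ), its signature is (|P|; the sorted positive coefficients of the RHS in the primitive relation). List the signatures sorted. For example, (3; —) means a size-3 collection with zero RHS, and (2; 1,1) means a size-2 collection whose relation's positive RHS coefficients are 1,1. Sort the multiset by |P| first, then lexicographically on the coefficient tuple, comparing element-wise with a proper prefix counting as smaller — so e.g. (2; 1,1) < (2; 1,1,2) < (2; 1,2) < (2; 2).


Minimal non-faces — 17 found among 11 rays, 38 max cones:

  P={2,7}:  v_{2} + v_{7} = 0 — sig = (2; —)
  P={9,10}:  v_{9} + v_{10} = v_{0} — sig = (2; 1)
  P={4,6}:  v_{4} + v_{6} = v_{2} + v_{3} — sig = (2; 1,1)
  P={1,7}:  v_{1} + v_{7} = v_{0} + v_{4} + v_{9} — sig = (2; 1,1,1)
  P={4,7}:  v_{4} + v_{7} = v_{3} + v_{5} + v_{9} — sig = (2; 1,1,1)
  P={4,10}:  v_{4} + v_{10} = v_{0} + v_{2} + v_{3} + v_{5} — sig = (2; 1,1,1,1)
  P={1,6}:  v_{1} + v_{6} = v_{0} + 2·v_{2} + v_{3} + v_{9} — sig = (2; 1,1,1,2)
  P={1,10}:  v_{1} + v_{10} = 2·v_{0} + v_{2} + v_{4} — sig = (2; 1,1,2)
  P={1,8}:  v_{1} + v_{8} = 2·v_{2} + 2·v_{9} — sig = (2; 2,2)
  P={5,6,9}:  v_{5} + v_{6} + v_{9} = 0 — sig = (3; —)
  P={0,5,6}:  v_{0} + v_{5} + v_{6} = v_{10} — sig = (3; 1)
  P={3,8,10}:  v_{3} + v_{8} + v_{10} = v_{6} — sig = (3; 1)
  P={0,3,8}:  v_{0} + v_{3} + v_{8} = v_{6} + v_{9} — sig = (3; 1,1)
  P={0,4,8}:  v_{0} + v_{4} + v_{8} = v_{2} + v_{9} — sig = (3; 1,1)
  P={1,3,5}:  v_{1} + v_{3} + v_{5} = v_{0} + 2·v_{4} — sig = (3; 1,2)
  P={0,2,4,9}:  v_{0} + v_{2} + v_{4} + v_{9} = v_{1} — sig = (4; 1)
  P={2,3,5,9}:  v_{2} + v_{3} + v_{5} + v_{9} = v_{4} — sig = (4; 1)

Signatures (|P|; sorted positive RHS coefficients), sorted:
    |P|=2: 9 collections, coeffs (), (1), (1,1), (1,1,1), (1,1,1), (1,1,1,1), (1,1,1,2), (1,1,2), (2,2)
    |P|=3: 6 collections, coeffs (), (1), (1), (1,1), (1,1), (1,2)
    |P|=4: 2 collections, coeffs (1), (1)


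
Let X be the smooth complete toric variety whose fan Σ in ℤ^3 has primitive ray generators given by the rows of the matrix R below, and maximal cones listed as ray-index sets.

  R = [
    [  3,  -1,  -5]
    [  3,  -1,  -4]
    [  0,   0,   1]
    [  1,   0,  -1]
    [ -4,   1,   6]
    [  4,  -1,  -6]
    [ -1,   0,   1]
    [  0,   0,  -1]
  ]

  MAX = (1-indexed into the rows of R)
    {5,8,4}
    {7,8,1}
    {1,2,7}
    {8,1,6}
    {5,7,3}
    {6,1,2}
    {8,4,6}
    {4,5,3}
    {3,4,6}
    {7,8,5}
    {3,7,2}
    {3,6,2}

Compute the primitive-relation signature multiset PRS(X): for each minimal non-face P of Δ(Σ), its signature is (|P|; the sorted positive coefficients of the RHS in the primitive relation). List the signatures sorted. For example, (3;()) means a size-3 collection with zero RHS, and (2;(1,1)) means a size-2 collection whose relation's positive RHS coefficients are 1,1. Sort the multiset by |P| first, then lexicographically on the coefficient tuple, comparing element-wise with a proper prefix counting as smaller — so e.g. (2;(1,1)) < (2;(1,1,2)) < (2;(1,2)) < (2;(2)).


|primitive collections| = 10. Relations:

  • {3,8}:  v_{3} + v_{8} = 0  →  sig = (2;())
  • {4,7}:  v_{4} + v_{7} = 0  →  sig = (2;())
  • {5,6}:  v_{5} + v_{6} = 0  →  sig = (2;())
  • {1,3}:  v_{1} + v_{3} = v_{2}  →  sig = (2;(1))
  • {1,4}:  v_{1} + v_{4} = v_{6}  →  sig = (2;(1))
  • {1,5}:  v_{1} + v_{5} = v_{7}  →  sig = (2;(1))
  • {2,8}:  v_{2} + v_{8} = v_{1}  →  sig = (2;(1))
  • {6,7}:  v_{6} + v_{7} = v_{1}  →  sig = (2;(1))
  • {2,4}:  v_{2} + v_{4} = v_{3} + v_{6}  →  sig = (2;(1,1))
  • {2,5}:  v_{2} + v_{5} = v_{3} + v_{7}  →  sig = (2;(1,1))

Hence PRS(X_Σ) =
    (2;())
    (2;())
    (2;())
    (2;(1))
    (2;(1))
    (2;(1))
    (2;(1))
    (2;(1))
    (2;(1,1))
    (2;(1,1))


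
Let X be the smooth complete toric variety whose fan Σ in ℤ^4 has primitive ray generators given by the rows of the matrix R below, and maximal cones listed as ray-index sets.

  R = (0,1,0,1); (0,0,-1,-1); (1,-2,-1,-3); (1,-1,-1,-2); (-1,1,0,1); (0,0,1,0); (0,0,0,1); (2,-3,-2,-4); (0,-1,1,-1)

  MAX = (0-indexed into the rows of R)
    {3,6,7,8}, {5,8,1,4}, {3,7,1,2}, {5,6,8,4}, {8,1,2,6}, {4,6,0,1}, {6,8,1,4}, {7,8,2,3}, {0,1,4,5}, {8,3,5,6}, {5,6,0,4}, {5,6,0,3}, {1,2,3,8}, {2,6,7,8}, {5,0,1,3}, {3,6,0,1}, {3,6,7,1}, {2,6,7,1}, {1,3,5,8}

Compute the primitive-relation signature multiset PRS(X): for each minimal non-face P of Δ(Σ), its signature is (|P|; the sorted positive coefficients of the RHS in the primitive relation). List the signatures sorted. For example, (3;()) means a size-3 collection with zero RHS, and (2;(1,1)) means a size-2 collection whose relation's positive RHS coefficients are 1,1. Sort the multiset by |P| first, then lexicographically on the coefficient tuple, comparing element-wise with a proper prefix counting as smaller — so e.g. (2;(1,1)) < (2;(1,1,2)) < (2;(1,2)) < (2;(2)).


|primitive collections| = 12. Relations:

  {0,2}:  v_{0} + v_{2} = v_{3}  so sig = (2;(1))
  {0,8}:  v_{0} + v_{8} = v_{5}  so sig = (2;(1))
  {3,4}:  v_{3} + v_{4} = v_{1}  so sig = (2;(1))
  {2,5}:  v_{2} + v_{5} = v_{3} + v_{8}  so sig = (2;(1,1))
  {4,7}:  v_{4} + v_{7} = v_{1} + v_{2} + v_{6}  so sig = (2;(1,1,1))
  {2,4}:  v_{2} + v_{4} = 2·v_{1} + v_{6} + v_{8}  so sig = (2;(1,1,2))
  {5,7}:  v_{5} + v_{7} = 2·v_{3} + v_{6} + v_{8}  so sig = (2;(1,1,2))
  {0,7}:  v_{0} + v_{7} = 2·v_{3} + v_{6}  so sig = (2;(1,2))
  {1,5,6}:  v_{1} + v_{5} + v_{6} = 0  so sig = (3;())
  {2,3,6}:  v_{2} + v_{3} + v_{6} = v_{7}  so sig = (3;(1))
  {1,7,8}:  v_{1} + v_{7} + v_{8} = 2·v_{2}  so sig = (3;(2))
  {1,3,6,8}:  v_{1} + v_{3} + v_{6} + v_{8} = v_{2}  so sig = (4;(1))

so the primitive-relation signature multiset is
[(2;(1)), (2;(1)), (2;(1)), (2;(1,1)), (2;(1,1,1)), (2;(1,1,2)), (2;(1,1,2)), (2;(1,2)), (3;()), (3;(1)), (3;(2)), (4;(1))]


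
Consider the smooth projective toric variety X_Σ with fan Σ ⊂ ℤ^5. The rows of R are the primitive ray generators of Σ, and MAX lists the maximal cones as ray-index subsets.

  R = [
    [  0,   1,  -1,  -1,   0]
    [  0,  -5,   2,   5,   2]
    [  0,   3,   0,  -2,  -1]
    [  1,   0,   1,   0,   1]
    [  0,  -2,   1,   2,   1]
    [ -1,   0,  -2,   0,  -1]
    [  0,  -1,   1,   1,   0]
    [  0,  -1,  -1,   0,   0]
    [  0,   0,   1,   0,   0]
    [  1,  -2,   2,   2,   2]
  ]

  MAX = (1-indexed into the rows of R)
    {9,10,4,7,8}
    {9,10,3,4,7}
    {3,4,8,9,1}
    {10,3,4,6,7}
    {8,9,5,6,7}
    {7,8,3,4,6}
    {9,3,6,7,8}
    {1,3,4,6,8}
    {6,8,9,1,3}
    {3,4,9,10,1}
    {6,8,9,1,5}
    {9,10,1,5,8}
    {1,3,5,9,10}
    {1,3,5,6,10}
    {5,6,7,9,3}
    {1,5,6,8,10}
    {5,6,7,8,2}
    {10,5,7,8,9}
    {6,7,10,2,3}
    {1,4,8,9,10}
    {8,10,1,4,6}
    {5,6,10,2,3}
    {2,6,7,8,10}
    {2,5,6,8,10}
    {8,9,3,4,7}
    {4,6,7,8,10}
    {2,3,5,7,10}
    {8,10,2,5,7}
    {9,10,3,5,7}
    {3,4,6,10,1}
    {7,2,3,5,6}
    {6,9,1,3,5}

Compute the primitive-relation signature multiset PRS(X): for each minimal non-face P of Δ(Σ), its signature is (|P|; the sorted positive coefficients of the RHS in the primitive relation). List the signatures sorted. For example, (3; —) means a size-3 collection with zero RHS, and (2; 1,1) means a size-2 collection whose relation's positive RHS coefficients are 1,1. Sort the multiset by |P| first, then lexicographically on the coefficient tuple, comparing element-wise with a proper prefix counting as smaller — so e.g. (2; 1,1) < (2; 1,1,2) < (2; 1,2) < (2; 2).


The 11 primitive collections of Σ (r=10, n=5):

  • {1,7}:  v_{1} + v_{7} = 0 — sig = (2; —)
  • {4,5}:  v_{4} + v_{5} = v_{10} — sig = (2; 1)
  • {1,2}:  v_{1} + v_{2} = v_{5} + v_{6} + v_{10} — sig = (2; 1,1,1)
  • {2,4}:  v_{2} + v_{4} = v_{6} + v_{7} + 2·v_{10} — sig = (2; 1,1,2)
  • {2,9}:  v_{2} + v_{9} = 2·v_{5} + v_{7} — sig = (2; 1,2)
  • {3,5,8}:  v_{3} + v_{5} + v_{8} = 0 — sig = (3; —)
  • {4,6,9}:  v_{4} + v_{6} + v_{9} = 0 — sig = (3; —)
  • {3,8,10}:  v_{3} + v_{8} + v_{10} = v_{4} — sig = (3; 1)
  • {6,9,10}:  v_{6} + v_{9} + v_{10} = v_{5} — sig = (3; 1)
  • {2,3,8}:  v_{2} + v_{3} + v_{8} = v_{6} + v_{7} + v_{10} — sig = (3; 1,1,1)
  • {5,6,7,10}:  v_{5} + v_{6} + v_{7} + v_{10} = v_{2} — sig = (4; 1)

Hence PRS(X_Σ) =
    (2; —)
    (2; 1)
    (2; 1,1,1)
    (2; 1,1,2)
    (2; 1,2)
    (3; —)
    (3; —)
    (3; 1)
    (3; 1)
    (3; 1,1,1)
    (4; 1)


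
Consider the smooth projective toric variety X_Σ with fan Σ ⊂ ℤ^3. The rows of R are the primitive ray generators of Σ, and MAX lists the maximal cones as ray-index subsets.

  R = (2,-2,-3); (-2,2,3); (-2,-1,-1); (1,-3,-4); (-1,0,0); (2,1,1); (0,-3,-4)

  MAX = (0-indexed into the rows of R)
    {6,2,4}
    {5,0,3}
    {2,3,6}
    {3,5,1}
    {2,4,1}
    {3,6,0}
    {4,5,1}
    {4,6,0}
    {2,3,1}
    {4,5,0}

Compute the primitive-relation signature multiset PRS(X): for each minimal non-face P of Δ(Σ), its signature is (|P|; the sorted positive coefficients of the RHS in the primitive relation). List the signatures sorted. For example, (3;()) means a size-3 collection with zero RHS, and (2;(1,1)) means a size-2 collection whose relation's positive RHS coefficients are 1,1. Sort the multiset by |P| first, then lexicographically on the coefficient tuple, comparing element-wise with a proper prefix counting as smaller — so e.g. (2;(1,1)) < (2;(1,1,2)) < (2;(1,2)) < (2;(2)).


The 6 primitive collections of Σ (r=7, n=3):

  P = {0,1}:  v_{0} + v_{1} = 0  ⇒ sig = (2;())
  P = {2,5}:  v_{2} + v_{5} = 0  ⇒ sig = (2;())
  P = {0,2}:  v_{0} + v_{2} = v_{6}  ⇒ sig = (2;(1))
  P = {1,6}:  v_{1} + v_{6} = v_{2}  ⇒ sig = (2;(1))
  P = {3,4}:  v_{3} + v_{4} = v_{6}  ⇒ sig = (2;(1))
  P = {5,6}:  v_{5} + v_{6} = v_{0}  ⇒ sig = (2;(1))

so the primitive-relation signature multiset is
{ (2;()) ×2,  (2;(1)) ×4 }


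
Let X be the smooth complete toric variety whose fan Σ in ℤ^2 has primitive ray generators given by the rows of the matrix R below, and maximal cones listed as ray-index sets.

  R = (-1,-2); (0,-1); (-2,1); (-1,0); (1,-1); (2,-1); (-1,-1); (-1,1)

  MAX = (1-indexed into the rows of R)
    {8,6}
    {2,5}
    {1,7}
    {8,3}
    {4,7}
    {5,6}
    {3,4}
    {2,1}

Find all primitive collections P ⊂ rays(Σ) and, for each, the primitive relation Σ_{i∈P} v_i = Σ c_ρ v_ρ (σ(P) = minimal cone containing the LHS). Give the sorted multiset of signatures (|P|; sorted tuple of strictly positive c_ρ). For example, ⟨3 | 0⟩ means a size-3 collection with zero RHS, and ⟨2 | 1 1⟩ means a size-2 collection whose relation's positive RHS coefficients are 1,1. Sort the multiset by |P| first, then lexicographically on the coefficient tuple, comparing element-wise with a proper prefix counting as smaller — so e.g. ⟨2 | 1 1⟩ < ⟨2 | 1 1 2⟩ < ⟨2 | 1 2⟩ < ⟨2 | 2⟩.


The 20 primitive collections of Σ (r=8, n=2):

  P={3,6}:  v_{3} + v_{6} = 0 ; sig = ⟨2 | 0⟩
  P={5,8}:  v_{5} + v_{8} = 0 ; sig = ⟨2 | 0⟩
  P={2,4}:  v_{2} + v_{4} = v_{7} ; sig = ⟨2 | 1⟩
  P={2,7}:  v_{2} + v_{7} = v_{1} ; sig = ⟨2 | 1⟩
  P={2,8}:  v_{2} + v_{8} = v_{4} ; sig = ⟨2 | 1⟩
  P={3,5}:  v_{3} + v_{5} = v_{4} ; sig = ⟨2 | 1⟩
  P={4,5}:  v_{4} + v_{5} = v_{2} ; sig = ⟨2 | 1⟩
  P={4,6}:  v_{4} + v_{6} = v_{5} ; sig = ⟨2 | 1⟩
  P={4,8}:  v_{4} + v_{8} = v_{3} ; sig = ⟨2 | 1⟩
  P={1,8}:  v_{1} + v_{8} = v_{4} + v_{7} ; sig = ⟨2 | 1 1⟩
  P={6,7}:  v_{6} + v_{7} = v_{2} + v_{5} ; sig = ⟨2 | 1 1⟩
  P={1,3}:  v_{1} + v_{3} = 2·v_{4} + v_{7} ; sig = ⟨2 | 1 2⟩
  P={1,6}:  v_{1} + v_{6} = 2·v_{2} + v_{5} ; sig = ⟨2 | 1 2⟩
  P={1,4}:  v_{1} + v_{4} = 2·v_{7} ; sig = ⟨2 | 2⟩
  P={2,3}:  v_{2} + v_{3} = 2·v_{4} ; sig = ⟨2 | 2⟩
  P={2,6}:  v_{2} + v_{6} = 2·v_{5} ; sig = ⟨2 | 2⟩
  P={5,7}:  v_{5} + v_{7} = 2·v_{2} ; sig = ⟨2 | 2⟩
  P={7,8}:  v_{7} + v_{8} = 2·v_{4} ; sig = ⟨2 | 2⟩
  P={1,5}:  v_{1} + v_{5} = 3·v_{2} ; sig = ⟨2 | 3⟩
  P={3,7}:  v_{3} + v_{7} = 3·v_{4} ; sig = ⟨2 | 3⟩

Signatures (|P|; sorted positive RHS coefficients), sorted:
    ⟨2 | 0⟩
    ⟨2 | 0⟩
    ⟨2 | 1⟩
    ⟨2 | 1⟩
    ⟨2 | 1⟩
    ⟨2 | 1⟩
    ⟨2 | 1⟩
    ⟨2 | 1⟩
    ⟨2 | 1⟩
    ⟨2 | 1 1⟩
    ⟨2 | 1 1⟩
    ⟨2 | 1 2⟩
    ⟨2 | 1 2⟩
    ⟨2 | 2⟩
    ⟨2 | 2⟩
    ⟨2 | 2⟩
    ⟨2 | 2⟩
    ⟨2 | 2⟩
    ⟨2 | 3⟩
    ⟨2 | 3⟩


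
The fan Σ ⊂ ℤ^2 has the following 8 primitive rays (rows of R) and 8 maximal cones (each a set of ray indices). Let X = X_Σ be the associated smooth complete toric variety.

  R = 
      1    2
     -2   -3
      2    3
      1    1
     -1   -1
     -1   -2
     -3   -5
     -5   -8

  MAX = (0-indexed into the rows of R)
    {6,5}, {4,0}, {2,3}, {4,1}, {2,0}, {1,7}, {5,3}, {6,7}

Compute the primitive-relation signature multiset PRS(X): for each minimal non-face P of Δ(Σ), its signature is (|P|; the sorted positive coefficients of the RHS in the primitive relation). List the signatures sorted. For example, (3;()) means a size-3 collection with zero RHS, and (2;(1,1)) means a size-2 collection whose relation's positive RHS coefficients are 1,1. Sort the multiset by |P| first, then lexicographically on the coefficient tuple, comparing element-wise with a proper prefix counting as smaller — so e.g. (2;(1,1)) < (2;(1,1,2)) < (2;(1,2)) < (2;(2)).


Σ has 20 primitive collections:

  {0,5}:  v_{0} + v_{5} = 0  ⟹  sig = (2;())
  {1,2}:  v_{1} + v_{2} = 0  ⟹  sig = (2;())
  {3,4}:  v_{3} + v_{4} = 0  ⟹  sig = (2;())
  {0,1}:  v_{0} + v_{1} = v_{4}  ⟹  sig = (2;(1))
  {0,3}:  v_{0} + v_{3} = v_{2}  ⟹  sig = (2;(1))
  {0,6}:  v_{0} + v_{6} = v_{1}  ⟹  sig = (2;(1))
  {1,3}:  v_{1} + v_{3} = v_{5}  ⟹  sig = (2;(1))
  {1,5}:  v_{1} + v_{5} = v_{6}  ⟹  sig = (2;(1))
  {1,6}:  v_{1} + v_{6} = v_{7}  ⟹  sig = (2;(1))
  {2,4}:  v_{2} + v_{4} = v_{0}  ⟹  sig = (2;(1))
  {2,5}:  v_{2} + v_{5} = v_{3}  ⟹  sig = (2;(1))
  {2,6}:  v_{2} + v_{6} = v_{5}  ⟹  sig = (2;(1))
  {2,7}:  v_{2} + v_{7} = v_{6}  ⟹  sig = (2;(1))
  {4,5}:  v_{4} + v_{5} = v_{1}  ⟹  sig = (2;(1))
  {3,7}:  v_{3} + v_{7} = v_{5} + v_{6}  ⟹  sig = (2;(1,1))
  {0,7}:  v_{0} + v_{7} = 2·v_{1}  ⟹  sig = (2;(2))
  {3,6}:  v_{3} + v_{6} = 2·v_{5}  ⟹  sig = (2;(2))
  {4,6}:  v_{4} + v_{6} = 2·v_{1}  ⟹  sig = (2;(2))
  {5,7}:  v_{5} + v_{7} = 2·v_{6}  ⟹  sig = (2;(2))
  {4,7}:  v_{4} + v_{7} = 3·v_{1}  ⟹  sig = (2;(3))

Sorted signature multiset PRS(X):
    |P|=2: 20 collections, coeffs (), (), (), (1), (1), (1), (1), (1), (1), (1), (1), (1), (1), (1), (1,1), (2), (2), (2), (2), (3)


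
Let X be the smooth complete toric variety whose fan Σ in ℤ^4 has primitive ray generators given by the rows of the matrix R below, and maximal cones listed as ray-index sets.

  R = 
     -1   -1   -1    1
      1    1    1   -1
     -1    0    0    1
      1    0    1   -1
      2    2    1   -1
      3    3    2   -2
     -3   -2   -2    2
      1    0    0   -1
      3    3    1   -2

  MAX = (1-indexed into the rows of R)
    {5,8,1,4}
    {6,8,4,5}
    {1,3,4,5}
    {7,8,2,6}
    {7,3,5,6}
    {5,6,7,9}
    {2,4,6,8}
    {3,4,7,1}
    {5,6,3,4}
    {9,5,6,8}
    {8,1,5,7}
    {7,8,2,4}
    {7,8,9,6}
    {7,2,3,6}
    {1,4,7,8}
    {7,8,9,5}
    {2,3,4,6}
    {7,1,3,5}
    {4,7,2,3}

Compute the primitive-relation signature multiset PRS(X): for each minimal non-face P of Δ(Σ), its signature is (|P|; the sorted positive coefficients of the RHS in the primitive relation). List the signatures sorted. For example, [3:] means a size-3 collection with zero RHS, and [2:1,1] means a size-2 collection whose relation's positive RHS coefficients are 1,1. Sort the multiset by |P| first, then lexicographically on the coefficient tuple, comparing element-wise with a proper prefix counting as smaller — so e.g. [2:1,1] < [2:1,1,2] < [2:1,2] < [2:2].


The 11 primitive collections of Σ (r=9, n=4):

  • {1,2}:  v_{1} + v_{2} = 0  ⟹  sig = [2:]
  • {3,8}:  v_{3} + v_{8} = 0  ⟹  sig = [2:]
  • {1,6}:  v_{1} + v_{6} = v_{5}  ⟹  sig = [2:1]
  • {2,5}:  v_{2} + v_{5} = v_{6}  ⟹  sig = [2:1]
  • {4,9}:  v_{4} + v_{9} = v_{6} + v_{8}  ⟹  sig = [2:1,1]
  • {3,9}:  v_{3} + v_{9} = v_{5} + v_{6} + v_{7}  ⟹  sig = [2:1,1,1]
  • {1,9}:  v_{1} + v_{9} = 2·v_{5} + v_{7} + v_{8}  ⟹  sig = [2:1,1,2]
  • {2,9}:  v_{2} + v_{9} = 2·v_{6} + v_{7} + v_{8}  ⟹  sig = [2:1,1,2]
  • {4,5,7}:  v_{4} + v_{5} + v_{7} = 0  ⟹  sig = [3:]
  • {4,6,7}:  v_{4} + v_{6} + v_{7} = v_{2}  ⟹  sig = [3:1]
  • {5,6,7,8}:  v_{5} + v_{6} + v_{7} + v_{8} = v_{9}  ⟹  sig = [4:1]

so the primitive-relation signature multiset is
    [2:]
    [2:]
    [2:1]
    [2:1]
    [2:1,1]
    [2:1,1,1]
    [2:1,1,2]
    [2:1,1,2]
    [3:]
    [3:1]
    [4:1]


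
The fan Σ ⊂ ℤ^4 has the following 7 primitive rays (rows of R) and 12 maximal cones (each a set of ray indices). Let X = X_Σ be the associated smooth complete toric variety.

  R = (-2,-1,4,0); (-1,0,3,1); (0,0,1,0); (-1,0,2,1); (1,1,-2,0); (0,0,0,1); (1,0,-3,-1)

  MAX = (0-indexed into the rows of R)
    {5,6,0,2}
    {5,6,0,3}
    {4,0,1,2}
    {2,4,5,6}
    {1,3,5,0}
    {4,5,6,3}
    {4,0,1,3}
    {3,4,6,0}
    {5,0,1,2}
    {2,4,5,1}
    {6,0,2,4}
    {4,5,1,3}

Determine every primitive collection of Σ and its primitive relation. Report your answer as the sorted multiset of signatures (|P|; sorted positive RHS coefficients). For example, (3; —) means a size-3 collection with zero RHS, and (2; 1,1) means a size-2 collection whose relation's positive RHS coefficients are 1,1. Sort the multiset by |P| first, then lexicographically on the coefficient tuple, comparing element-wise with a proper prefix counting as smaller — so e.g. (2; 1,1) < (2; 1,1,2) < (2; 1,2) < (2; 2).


The 3 primitive collections of Σ (r=7, n=4):

  P = {1,6}:  v_{1} + v_{6} = 0 — sig = (2; —)
  P = {2,3}:  v_{2} + v_{3} = v_{1} — sig = (2; 1)
  P = {0,4,5}:  v_{0} + v_{4} + v_{5} = v_{3} — sig = (3; 1)

Signatures (|P|; sorted positive RHS coefficients), sorted:
{ (2; —),  (2; 1),  (3; 1) }


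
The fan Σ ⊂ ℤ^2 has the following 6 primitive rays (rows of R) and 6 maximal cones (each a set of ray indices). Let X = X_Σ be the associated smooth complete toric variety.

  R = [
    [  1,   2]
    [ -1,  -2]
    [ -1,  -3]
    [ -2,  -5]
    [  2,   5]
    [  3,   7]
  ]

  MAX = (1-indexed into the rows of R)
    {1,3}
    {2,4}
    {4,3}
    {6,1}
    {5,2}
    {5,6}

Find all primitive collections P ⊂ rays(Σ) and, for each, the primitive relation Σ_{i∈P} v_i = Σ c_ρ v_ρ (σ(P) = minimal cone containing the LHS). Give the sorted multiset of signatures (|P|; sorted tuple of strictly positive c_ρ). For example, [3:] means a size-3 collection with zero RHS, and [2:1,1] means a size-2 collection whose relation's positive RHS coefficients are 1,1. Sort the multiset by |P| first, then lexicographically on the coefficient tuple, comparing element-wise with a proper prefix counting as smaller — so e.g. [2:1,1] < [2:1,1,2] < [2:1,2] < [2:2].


Δ(Σ) — 6 vertices, 9 min non-faces:

  P={1,2}:  v_{1} + v_{2} = 0 ; sig = [2:]
  P={4,5}:  v_{4} + v_{5} = 0 ; sig = [2:]
  P={1,4}:  v_{1} + v_{4} = v_{3} ; sig = [2:1]
  P={1,5}:  v_{1} + v_{5} = v_{6} ; sig = [2:1]
  P={2,3}:  v_{2} + v_{3} = v_{4} ; sig = [2:1]
  P={2,6}:  v_{2} + v_{6} = v_{5} ; sig = [2:1]
  P={3,5}:  v_{3} + v_{5} = v_{1} ; sig = [2:1]
  P={4,6}:  v_{4} + v_{6} = v_{1} ; sig = [2:1]
  P={3,6}:  v_{3} + v_{6} = 2·v_{1} ; sig = [2:2]

so the primitive-relation signature multiset is
{ [2:] ×2,  [2:1] ×6,  [2:2] }


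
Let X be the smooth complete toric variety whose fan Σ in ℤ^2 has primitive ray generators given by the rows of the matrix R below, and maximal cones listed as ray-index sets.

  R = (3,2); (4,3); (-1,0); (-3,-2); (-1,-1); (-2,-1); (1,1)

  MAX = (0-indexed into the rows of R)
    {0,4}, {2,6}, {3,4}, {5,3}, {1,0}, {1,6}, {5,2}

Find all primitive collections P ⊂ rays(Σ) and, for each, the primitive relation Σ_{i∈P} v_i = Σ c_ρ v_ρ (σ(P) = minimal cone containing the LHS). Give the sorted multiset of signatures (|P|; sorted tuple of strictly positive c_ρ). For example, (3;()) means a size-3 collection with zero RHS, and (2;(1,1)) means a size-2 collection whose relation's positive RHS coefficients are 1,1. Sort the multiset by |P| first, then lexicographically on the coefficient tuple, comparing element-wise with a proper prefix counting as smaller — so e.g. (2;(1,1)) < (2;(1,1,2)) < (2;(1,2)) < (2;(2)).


Σ has 14 primitive collections:

  {0,3}:  v_{0} + v_{3} = 0  ⟹  sig = (2;())
  {4,6}:  v_{4} + v_{6} = 0  ⟹  sig = (2;())
  {0,5}:  v_{0} + v_{5} = v_{6}  ⟹  sig = (2;(1))
  {0,6}:  v_{0} + v_{6} = v_{1}  ⟹  sig = (2;(1))
  {1,3}:  v_{1} + v_{3} = v_{6}  ⟹  sig = (2;(1))
  {1,4}:  v_{1} + v_{4} = v_{0}  ⟹  sig = (2;(1))
  {2,4}:  v_{2} + v_{4} = v_{5}  ⟹  sig = (2;(1))
  {3,6}:  v_{3} + v_{6} = v_{5}  ⟹  sig = (2;(1))
  {4,5}:  v_{4} + v_{5} = v_{3}  ⟹  sig = (2;(1))
  {5,6}:  v_{5} + v_{6} = v_{2}  ⟹  sig = (2;(1))
  {0,2}:  v_{0} + v_{2} = 2·v_{6}  ⟹  sig = (2;(2))
  {1,5}:  v_{1} + v_{5} = 2·v_{6}  ⟹  sig = (2;(2))
  {2,3}:  v_{2} + v_{3} = 2·v_{5}  ⟹  sig = (2;(2))
  {1,2}:  v_{1} + v_{2} = 3·v_{6}  ⟹  sig = (2;(3))

Sorted signature multiset PRS(X):
    (2;())
    (2;())
    (2;(1))
    (2;(1))
    (2;(1))
    (2;(1))
    (2;(1))
    (2;(1))
    (2;(1))
    (2;(1))
    (2;(2))
    (2;(2))
    (2;(2))
    (2;(3))
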